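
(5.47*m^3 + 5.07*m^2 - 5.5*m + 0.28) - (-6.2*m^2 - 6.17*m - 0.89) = 5.47*m^3 + 11.27*m^2 + 0.67*m + 1.17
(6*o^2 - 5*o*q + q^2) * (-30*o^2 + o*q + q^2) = -180*o^4 + 156*o^3*q - 29*o^2*q^2 - 4*o*q^3 + q^4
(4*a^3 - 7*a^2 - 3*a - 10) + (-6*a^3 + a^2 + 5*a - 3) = -2*a^3 - 6*a^2 + 2*a - 13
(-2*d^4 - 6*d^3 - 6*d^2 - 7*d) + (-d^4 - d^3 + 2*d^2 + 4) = -3*d^4 - 7*d^3 - 4*d^2 - 7*d + 4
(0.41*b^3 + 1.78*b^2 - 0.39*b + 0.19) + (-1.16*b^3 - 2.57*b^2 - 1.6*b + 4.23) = -0.75*b^3 - 0.79*b^2 - 1.99*b + 4.42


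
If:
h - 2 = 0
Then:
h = 2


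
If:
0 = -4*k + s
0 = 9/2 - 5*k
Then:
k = 9/10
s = 18/5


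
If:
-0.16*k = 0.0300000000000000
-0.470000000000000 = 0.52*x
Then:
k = -0.19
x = -0.90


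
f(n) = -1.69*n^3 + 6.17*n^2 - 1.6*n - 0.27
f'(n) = -5.07*n^2 + 12.34*n - 1.6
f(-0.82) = 6.12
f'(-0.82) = -15.13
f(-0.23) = 0.44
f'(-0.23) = -4.71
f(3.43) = -1.37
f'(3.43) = -18.92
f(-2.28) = 55.48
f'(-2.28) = -56.09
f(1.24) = 4.01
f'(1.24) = 5.91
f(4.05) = -17.81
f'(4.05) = -34.78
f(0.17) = -0.37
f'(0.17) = 0.35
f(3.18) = 2.69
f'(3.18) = -13.63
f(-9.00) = 1745.91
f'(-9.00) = -523.33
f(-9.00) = 1745.91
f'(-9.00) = -523.33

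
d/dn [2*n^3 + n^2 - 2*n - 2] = 6*n^2 + 2*n - 2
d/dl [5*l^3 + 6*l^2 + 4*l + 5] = 15*l^2 + 12*l + 4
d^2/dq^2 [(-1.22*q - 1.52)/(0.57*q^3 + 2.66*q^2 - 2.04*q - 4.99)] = (-2.378268*q^5 - 17.02476*q^4 - 56.97568*q^3 - 95.565288*q^2 - 73.612536*q - 28.164176)/(0.185193*q^9 + 2.592702*q^8 + 10.110888*q^7 - 4.60094499999999*q^6 - 81.581364*q^5 - 37.897932*q^4 + 196.555923*q^3 + 136.403646*q^2 - 152.388612*q - 124.251499)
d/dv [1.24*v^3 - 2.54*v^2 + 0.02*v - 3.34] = 3.72*v^2 - 5.08*v + 0.02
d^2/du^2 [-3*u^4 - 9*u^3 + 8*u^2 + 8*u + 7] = -36*u^2 - 54*u + 16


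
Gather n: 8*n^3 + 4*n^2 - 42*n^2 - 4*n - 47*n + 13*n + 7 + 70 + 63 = 8*n^3 - 38*n^2 - 38*n + 140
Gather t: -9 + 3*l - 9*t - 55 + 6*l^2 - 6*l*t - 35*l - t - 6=6*l^2 - 32*l + t*(-6*l - 10) - 70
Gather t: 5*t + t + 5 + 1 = 6*t + 6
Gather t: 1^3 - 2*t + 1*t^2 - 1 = t^2 - 2*t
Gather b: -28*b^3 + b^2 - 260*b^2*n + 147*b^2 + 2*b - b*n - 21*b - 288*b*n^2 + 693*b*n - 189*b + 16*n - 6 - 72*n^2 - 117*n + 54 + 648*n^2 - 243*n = -28*b^3 + b^2*(148 - 260*n) + b*(-288*n^2 + 692*n - 208) + 576*n^2 - 344*n + 48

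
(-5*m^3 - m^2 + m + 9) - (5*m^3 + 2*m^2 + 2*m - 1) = -10*m^3 - 3*m^2 - m + 10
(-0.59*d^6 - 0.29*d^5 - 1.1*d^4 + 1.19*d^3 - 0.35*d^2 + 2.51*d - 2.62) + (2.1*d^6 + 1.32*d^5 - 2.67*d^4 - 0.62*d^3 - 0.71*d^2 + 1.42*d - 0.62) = 1.51*d^6 + 1.03*d^5 - 3.77*d^4 + 0.57*d^3 - 1.06*d^2 + 3.93*d - 3.24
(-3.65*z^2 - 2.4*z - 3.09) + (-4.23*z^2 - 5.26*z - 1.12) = -7.88*z^2 - 7.66*z - 4.21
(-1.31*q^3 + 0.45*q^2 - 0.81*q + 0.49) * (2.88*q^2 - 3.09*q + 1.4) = -3.7728*q^5 + 5.3439*q^4 - 5.5573*q^3 + 4.5441*q^2 - 2.6481*q + 0.686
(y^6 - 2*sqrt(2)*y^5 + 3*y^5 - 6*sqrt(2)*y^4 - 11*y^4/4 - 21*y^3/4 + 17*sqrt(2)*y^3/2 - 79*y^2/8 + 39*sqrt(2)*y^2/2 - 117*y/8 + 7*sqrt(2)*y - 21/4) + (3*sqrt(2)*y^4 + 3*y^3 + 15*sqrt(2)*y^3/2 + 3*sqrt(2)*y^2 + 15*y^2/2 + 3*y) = y^6 - 2*sqrt(2)*y^5 + 3*y^5 - 3*sqrt(2)*y^4 - 11*y^4/4 - 9*y^3/4 + 16*sqrt(2)*y^3 - 19*y^2/8 + 45*sqrt(2)*y^2/2 - 93*y/8 + 7*sqrt(2)*y - 21/4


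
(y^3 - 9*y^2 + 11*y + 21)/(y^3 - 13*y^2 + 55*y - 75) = (y^2 - 6*y - 7)/(y^2 - 10*y + 25)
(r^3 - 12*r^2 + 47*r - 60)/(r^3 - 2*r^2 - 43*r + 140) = (r - 3)/(r + 7)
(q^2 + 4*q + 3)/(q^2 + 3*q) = (q + 1)/q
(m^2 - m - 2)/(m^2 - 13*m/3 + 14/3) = 3*(m + 1)/(3*m - 7)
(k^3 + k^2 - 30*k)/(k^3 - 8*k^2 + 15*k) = (k + 6)/(k - 3)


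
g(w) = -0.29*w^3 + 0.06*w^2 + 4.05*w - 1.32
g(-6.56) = 56.56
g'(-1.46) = 2.02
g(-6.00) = 39.18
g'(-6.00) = -27.99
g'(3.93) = -8.92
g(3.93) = -2.08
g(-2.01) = -6.86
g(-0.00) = -1.32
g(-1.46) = -6.20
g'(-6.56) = -34.18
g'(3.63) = -6.98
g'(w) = -0.87*w^2 + 0.12*w + 4.05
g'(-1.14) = 2.78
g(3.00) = 3.54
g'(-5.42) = -22.16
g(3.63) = 0.30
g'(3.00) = -3.42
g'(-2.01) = 0.29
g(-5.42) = 24.67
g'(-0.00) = 4.05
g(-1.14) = -5.43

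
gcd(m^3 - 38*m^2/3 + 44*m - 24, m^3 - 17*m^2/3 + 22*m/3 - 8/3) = m - 2/3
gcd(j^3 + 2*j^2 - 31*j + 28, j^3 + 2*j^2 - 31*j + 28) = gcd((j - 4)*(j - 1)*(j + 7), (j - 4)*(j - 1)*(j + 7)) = j^3 + 2*j^2 - 31*j + 28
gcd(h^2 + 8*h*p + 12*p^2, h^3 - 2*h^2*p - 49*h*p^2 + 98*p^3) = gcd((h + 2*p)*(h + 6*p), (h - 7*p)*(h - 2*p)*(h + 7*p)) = 1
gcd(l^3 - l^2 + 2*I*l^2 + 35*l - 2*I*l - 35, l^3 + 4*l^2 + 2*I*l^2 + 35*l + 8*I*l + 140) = l^2 + 2*I*l + 35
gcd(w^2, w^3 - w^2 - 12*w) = w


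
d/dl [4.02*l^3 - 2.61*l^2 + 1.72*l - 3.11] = 12.06*l^2 - 5.22*l + 1.72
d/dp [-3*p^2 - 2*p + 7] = -6*p - 2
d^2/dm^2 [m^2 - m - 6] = 2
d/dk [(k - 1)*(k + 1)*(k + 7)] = 3*k^2 + 14*k - 1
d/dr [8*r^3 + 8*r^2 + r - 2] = 24*r^2 + 16*r + 1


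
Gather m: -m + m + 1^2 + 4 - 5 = 0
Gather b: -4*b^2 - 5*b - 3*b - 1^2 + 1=-4*b^2 - 8*b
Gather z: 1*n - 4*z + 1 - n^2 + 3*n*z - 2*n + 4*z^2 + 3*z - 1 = -n^2 - n + 4*z^2 + z*(3*n - 1)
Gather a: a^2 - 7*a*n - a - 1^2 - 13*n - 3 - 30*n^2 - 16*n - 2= a^2 + a*(-7*n - 1) - 30*n^2 - 29*n - 6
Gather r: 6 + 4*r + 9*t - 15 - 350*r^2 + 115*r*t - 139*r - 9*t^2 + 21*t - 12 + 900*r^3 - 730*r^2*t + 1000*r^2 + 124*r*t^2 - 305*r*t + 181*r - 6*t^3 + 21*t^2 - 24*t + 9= 900*r^3 + r^2*(650 - 730*t) + r*(124*t^2 - 190*t + 46) - 6*t^3 + 12*t^2 + 6*t - 12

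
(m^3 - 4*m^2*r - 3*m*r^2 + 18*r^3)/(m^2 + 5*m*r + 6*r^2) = (m^2 - 6*m*r + 9*r^2)/(m + 3*r)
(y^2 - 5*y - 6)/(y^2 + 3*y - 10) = (y^2 - 5*y - 6)/(y^2 + 3*y - 10)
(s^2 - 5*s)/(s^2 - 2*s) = (s - 5)/(s - 2)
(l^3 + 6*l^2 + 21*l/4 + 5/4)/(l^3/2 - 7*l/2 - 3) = (4*l^3 + 24*l^2 + 21*l + 5)/(2*(l^3 - 7*l - 6))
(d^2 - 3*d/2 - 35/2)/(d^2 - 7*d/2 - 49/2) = (d - 5)/(d - 7)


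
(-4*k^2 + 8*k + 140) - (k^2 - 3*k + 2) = -5*k^2 + 11*k + 138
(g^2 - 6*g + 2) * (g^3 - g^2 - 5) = g^5 - 7*g^4 + 8*g^3 - 7*g^2 + 30*g - 10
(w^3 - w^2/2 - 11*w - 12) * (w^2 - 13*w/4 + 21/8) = w^5 - 15*w^4/4 - 27*w^3/4 + 359*w^2/16 + 81*w/8 - 63/2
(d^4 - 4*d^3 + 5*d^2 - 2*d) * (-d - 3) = -d^5 + d^4 + 7*d^3 - 13*d^2 + 6*d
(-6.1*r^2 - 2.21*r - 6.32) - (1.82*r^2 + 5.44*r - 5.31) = -7.92*r^2 - 7.65*r - 1.01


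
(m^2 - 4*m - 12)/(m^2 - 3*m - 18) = (m + 2)/(m + 3)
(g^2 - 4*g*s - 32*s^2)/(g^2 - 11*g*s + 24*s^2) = (-g - 4*s)/(-g + 3*s)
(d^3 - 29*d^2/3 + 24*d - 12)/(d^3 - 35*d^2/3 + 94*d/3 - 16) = (d - 6)/(d - 8)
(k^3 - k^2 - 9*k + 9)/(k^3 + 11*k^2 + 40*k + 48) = (k^2 - 4*k + 3)/(k^2 + 8*k + 16)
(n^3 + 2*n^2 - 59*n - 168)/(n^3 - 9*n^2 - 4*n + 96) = (n + 7)/(n - 4)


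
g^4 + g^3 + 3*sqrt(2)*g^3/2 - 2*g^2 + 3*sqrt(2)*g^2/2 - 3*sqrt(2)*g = g*(g - 1)*(g + 2)*(g + 3*sqrt(2)/2)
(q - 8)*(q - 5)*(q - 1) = q^3 - 14*q^2 + 53*q - 40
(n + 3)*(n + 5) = n^2 + 8*n + 15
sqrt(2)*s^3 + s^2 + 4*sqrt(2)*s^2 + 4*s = s*(s + 4)*(sqrt(2)*s + 1)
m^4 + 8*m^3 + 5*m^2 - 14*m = m*(m - 1)*(m + 2)*(m + 7)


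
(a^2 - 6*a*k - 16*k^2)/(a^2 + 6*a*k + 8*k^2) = (a - 8*k)/(a + 4*k)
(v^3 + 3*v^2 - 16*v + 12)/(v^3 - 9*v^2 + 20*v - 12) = (v + 6)/(v - 6)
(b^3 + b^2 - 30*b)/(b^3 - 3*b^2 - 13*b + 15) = b*(b + 6)/(b^2 + 2*b - 3)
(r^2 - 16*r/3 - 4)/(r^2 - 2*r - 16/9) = 3*(r - 6)/(3*r - 8)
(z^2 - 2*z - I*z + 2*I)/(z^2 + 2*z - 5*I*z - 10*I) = (z^2 - z*(2 + I) + 2*I)/(z^2 + z*(2 - 5*I) - 10*I)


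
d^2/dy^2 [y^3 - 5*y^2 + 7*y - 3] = 6*y - 10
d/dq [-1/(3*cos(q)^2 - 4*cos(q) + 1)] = 2*(2 - 3*cos(q))*sin(q)/(3*cos(q)^2 - 4*cos(q) + 1)^2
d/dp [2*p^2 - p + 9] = 4*p - 1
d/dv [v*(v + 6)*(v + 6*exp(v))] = 6*v^2*exp(v) + 3*v^2 + 48*v*exp(v) + 12*v + 36*exp(v)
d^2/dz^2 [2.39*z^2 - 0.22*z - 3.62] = 4.78000000000000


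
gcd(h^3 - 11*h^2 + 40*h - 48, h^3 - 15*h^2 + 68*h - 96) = h^2 - 7*h + 12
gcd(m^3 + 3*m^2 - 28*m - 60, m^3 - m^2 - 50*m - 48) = m + 6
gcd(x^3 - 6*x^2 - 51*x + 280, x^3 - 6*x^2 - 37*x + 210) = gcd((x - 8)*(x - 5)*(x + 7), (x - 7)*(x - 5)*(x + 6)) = x - 5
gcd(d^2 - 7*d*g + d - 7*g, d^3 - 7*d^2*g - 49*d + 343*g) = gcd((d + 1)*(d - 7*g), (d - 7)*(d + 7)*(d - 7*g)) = d - 7*g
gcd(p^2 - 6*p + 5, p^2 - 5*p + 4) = p - 1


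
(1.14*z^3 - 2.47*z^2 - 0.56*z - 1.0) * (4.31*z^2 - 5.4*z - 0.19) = 4.9134*z^5 - 16.8017*z^4 + 10.7078*z^3 - 0.816699999999999*z^2 + 5.5064*z + 0.19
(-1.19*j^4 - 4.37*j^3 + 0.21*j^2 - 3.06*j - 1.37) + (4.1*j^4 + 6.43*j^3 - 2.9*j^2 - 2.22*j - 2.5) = 2.91*j^4 + 2.06*j^3 - 2.69*j^2 - 5.28*j - 3.87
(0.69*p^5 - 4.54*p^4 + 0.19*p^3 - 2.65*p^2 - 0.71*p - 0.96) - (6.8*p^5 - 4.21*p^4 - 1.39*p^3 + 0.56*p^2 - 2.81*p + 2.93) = -6.11*p^5 - 0.33*p^4 + 1.58*p^3 - 3.21*p^2 + 2.1*p - 3.89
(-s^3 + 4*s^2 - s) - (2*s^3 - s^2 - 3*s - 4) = -3*s^3 + 5*s^2 + 2*s + 4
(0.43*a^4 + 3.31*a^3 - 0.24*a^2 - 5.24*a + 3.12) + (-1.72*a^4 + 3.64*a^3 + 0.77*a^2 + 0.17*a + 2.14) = -1.29*a^4 + 6.95*a^3 + 0.53*a^2 - 5.07*a + 5.26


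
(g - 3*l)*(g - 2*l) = g^2 - 5*g*l + 6*l^2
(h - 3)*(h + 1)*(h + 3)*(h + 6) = h^4 + 7*h^3 - 3*h^2 - 63*h - 54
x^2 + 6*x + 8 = (x + 2)*(x + 4)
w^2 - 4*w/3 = w*(w - 4/3)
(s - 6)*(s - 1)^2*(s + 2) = s^4 - 6*s^3 - 3*s^2 + 20*s - 12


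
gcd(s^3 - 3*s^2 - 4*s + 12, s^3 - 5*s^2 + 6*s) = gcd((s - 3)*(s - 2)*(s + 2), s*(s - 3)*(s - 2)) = s^2 - 5*s + 6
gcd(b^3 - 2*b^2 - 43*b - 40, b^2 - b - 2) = b + 1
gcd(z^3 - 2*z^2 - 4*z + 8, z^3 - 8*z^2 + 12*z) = z - 2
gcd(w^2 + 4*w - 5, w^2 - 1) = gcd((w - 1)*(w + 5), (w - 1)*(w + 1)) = w - 1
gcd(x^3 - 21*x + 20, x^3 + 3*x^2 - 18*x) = 1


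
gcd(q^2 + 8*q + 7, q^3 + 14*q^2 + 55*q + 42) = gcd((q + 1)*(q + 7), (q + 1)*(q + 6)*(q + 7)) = q^2 + 8*q + 7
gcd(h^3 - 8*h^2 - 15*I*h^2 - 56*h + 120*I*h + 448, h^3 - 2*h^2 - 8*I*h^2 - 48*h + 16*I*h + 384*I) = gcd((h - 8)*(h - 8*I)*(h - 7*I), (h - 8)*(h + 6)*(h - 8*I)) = h^2 + h*(-8 - 8*I) + 64*I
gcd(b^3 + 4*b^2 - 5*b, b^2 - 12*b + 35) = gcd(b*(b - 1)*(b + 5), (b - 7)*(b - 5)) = 1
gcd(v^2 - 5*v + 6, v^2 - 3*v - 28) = 1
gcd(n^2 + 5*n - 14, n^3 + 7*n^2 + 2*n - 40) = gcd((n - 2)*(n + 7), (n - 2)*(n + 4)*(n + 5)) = n - 2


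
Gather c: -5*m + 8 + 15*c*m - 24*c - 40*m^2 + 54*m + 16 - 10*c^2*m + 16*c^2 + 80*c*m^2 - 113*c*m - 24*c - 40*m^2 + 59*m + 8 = c^2*(16 - 10*m) + c*(80*m^2 - 98*m - 48) - 80*m^2 + 108*m + 32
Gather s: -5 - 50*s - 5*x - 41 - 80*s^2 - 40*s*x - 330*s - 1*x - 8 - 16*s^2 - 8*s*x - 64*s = -96*s^2 + s*(-48*x - 444) - 6*x - 54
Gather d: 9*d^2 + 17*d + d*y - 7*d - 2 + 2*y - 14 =9*d^2 + d*(y + 10) + 2*y - 16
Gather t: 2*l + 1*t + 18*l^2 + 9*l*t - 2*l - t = 18*l^2 + 9*l*t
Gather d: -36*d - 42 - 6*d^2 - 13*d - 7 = -6*d^2 - 49*d - 49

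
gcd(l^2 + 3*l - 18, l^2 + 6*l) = l + 6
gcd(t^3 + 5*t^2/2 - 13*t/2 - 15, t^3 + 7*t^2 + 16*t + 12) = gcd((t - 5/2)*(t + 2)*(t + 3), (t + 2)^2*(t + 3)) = t^2 + 5*t + 6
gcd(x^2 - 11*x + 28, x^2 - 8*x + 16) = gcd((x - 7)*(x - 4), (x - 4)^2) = x - 4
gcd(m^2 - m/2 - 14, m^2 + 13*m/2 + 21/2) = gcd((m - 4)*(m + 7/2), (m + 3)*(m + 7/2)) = m + 7/2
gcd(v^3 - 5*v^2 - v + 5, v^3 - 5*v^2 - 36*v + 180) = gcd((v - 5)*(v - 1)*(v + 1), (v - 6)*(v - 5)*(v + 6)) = v - 5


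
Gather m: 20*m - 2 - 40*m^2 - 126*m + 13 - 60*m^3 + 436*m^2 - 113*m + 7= -60*m^3 + 396*m^2 - 219*m + 18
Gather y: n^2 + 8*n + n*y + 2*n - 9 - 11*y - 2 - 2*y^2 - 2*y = n^2 + 10*n - 2*y^2 + y*(n - 13) - 11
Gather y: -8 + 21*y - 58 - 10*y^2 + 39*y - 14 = -10*y^2 + 60*y - 80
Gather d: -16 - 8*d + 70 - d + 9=63 - 9*d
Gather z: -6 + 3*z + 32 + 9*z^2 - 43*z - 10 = 9*z^2 - 40*z + 16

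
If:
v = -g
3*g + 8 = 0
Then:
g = -8/3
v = 8/3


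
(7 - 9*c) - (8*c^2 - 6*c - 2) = -8*c^2 - 3*c + 9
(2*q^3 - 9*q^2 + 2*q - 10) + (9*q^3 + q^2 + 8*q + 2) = 11*q^3 - 8*q^2 + 10*q - 8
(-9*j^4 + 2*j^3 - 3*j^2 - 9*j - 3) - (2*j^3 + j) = -9*j^4 - 3*j^2 - 10*j - 3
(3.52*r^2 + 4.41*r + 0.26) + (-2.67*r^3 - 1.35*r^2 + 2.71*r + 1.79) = -2.67*r^3 + 2.17*r^2 + 7.12*r + 2.05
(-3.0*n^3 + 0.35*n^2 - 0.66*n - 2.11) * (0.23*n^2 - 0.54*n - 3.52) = -0.69*n^5 + 1.7005*n^4 + 10.2192*n^3 - 1.3609*n^2 + 3.4626*n + 7.4272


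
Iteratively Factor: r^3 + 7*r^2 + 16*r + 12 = (r + 3)*(r^2 + 4*r + 4) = (r + 2)*(r + 3)*(r + 2)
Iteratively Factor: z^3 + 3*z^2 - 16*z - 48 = (z - 4)*(z^2 + 7*z + 12) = (z - 4)*(z + 3)*(z + 4)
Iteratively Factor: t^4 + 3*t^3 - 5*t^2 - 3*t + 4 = (t - 1)*(t^3 + 4*t^2 - t - 4) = (t - 1)^2*(t^2 + 5*t + 4) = (t - 1)^2*(t + 1)*(t + 4)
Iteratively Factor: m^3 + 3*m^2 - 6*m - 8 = (m + 1)*(m^2 + 2*m - 8) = (m + 1)*(m + 4)*(m - 2)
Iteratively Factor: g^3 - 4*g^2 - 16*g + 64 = (g - 4)*(g^2 - 16) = (g - 4)*(g + 4)*(g - 4)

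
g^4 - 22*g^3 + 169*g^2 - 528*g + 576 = (g - 8)^2*(g - 3)^2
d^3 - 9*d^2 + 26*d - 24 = (d - 4)*(d - 3)*(d - 2)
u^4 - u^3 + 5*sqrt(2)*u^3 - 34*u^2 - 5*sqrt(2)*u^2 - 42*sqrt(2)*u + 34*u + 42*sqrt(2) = (u - 1)*(u - 3*sqrt(2))*(u + sqrt(2))*(u + 7*sqrt(2))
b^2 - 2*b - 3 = (b - 3)*(b + 1)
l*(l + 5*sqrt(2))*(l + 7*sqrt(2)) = l^3 + 12*sqrt(2)*l^2 + 70*l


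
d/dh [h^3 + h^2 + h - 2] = 3*h^2 + 2*h + 1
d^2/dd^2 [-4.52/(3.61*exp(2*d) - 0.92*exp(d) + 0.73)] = (-4.52*(7.22*exp(d) - 0.92)*(14.44*exp(d) - 1.84)*exp(d) + (65.2688*exp(d) - 4.1584)*(3.61*exp(2*d) - 0.92*exp(d) + 0.73))*exp(d)/(3.61*exp(2*d) - 0.92*exp(d) + 0.73)^3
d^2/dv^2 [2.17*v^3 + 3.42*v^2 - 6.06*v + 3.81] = 13.02*v + 6.84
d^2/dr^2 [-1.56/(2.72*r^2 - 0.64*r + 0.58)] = (23.083008*r^2 - 5.431296*r - 1.56*(5.44*r - 0.64)*(10.88*r - 1.28) + 4.922112)/(2.72*r^2 - 0.64*r + 0.58)^3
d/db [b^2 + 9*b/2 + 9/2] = 2*b + 9/2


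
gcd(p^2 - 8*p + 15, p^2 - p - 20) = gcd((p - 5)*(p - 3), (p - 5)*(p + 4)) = p - 5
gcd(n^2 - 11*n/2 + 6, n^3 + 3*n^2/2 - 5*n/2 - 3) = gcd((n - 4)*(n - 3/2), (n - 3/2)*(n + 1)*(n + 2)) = n - 3/2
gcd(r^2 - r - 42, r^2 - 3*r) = 1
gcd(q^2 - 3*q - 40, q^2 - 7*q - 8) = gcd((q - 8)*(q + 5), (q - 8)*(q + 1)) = q - 8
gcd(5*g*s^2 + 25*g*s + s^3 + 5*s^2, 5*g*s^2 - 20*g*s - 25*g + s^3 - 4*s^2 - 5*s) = 5*g + s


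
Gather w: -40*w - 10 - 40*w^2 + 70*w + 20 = -40*w^2 + 30*w + 10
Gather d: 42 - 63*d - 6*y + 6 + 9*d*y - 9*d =d*(9*y - 72) - 6*y + 48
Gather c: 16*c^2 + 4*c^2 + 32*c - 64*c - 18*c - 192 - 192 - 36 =20*c^2 - 50*c - 420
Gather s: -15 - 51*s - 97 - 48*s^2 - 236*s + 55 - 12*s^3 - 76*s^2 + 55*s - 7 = -12*s^3 - 124*s^2 - 232*s - 64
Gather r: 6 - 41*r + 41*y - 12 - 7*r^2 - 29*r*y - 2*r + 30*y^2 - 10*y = -7*r^2 + r*(-29*y - 43) + 30*y^2 + 31*y - 6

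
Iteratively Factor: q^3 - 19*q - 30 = (q + 3)*(q^2 - 3*q - 10) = (q - 5)*(q + 3)*(q + 2)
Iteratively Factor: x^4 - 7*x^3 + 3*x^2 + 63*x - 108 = (x - 3)*(x^3 - 4*x^2 - 9*x + 36) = (x - 3)^2*(x^2 - x - 12) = (x - 3)^2*(x + 3)*(x - 4)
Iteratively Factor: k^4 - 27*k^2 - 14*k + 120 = (k + 3)*(k^3 - 3*k^2 - 18*k + 40) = (k - 5)*(k + 3)*(k^2 + 2*k - 8) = (k - 5)*(k + 3)*(k + 4)*(k - 2)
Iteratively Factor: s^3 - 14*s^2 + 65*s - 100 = (s - 5)*(s^2 - 9*s + 20) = (s - 5)^2*(s - 4)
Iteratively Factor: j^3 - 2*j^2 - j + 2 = (j - 2)*(j^2 - 1) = (j - 2)*(j - 1)*(j + 1)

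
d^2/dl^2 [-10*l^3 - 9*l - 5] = -60*l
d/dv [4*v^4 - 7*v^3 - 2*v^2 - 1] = v*(16*v^2 - 21*v - 4)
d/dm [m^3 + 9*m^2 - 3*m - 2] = 3*m^2 + 18*m - 3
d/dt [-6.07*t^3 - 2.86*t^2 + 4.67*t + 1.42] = -18.21*t^2 - 5.72*t + 4.67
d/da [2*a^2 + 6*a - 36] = 4*a + 6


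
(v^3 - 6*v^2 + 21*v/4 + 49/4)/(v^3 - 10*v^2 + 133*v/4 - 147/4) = (v + 1)/(v - 3)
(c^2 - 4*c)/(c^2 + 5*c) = (c - 4)/(c + 5)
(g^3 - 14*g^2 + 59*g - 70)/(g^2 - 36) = (g^3 - 14*g^2 + 59*g - 70)/(g^2 - 36)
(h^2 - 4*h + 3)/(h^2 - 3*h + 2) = (h - 3)/(h - 2)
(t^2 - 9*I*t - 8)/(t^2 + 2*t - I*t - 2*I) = (t - 8*I)/(t + 2)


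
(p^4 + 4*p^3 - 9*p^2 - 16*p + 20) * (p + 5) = p^5 + 9*p^4 + 11*p^3 - 61*p^2 - 60*p + 100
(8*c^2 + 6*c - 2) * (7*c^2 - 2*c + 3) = 56*c^4 + 26*c^3 - 2*c^2 + 22*c - 6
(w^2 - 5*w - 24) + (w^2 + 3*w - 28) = 2*w^2 - 2*w - 52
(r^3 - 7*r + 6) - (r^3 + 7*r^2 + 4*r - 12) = -7*r^2 - 11*r + 18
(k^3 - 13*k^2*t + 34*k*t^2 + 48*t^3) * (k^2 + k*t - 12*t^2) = k^5 - 12*k^4*t + 9*k^3*t^2 + 238*k^2*t^3 - 360*k*t^4 - 576*t^5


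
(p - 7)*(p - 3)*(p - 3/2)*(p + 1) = p^4 - 21*p^3/2 + 49*p^2/2 + 9*p/2 - 63/2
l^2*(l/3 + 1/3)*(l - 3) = l^4/3 - 2*l^3/3 - l^2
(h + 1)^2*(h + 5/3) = h^3 + 11*h^2/3 + 13*h/3 + 5/3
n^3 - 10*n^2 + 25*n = n*(n - 5)^2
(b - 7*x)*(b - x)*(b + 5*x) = b^3 - 3*b^2*x - 33*b*x^2 + 35*x^3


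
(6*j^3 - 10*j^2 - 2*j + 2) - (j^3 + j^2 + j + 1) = 5*j^3 - 11*j^2 - 3*j + 1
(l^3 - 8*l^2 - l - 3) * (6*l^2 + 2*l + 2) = 6*l^5 - 46*l^4 - 20*l^3 - 36*l^2 - 8*l - 6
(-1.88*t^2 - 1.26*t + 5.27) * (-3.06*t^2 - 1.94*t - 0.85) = 5.7528*t^4 + 7.5028*t^3 - 12.0838*t^2 - 9.1528*t - 4.4795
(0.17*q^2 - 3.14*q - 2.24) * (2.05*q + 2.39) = 0.3485*q^3 - 6.0307*q^2 - 12.0966*q - 5.3536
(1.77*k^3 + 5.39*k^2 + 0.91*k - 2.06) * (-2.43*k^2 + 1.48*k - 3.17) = -4.3011*k^5 - 10.4781*k^4 + 0.155*k^3 - 10.7337*k^2 - 5.9335*k + 6.5302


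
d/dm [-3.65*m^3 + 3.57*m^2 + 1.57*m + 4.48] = -10.95*m^2 + 7.14*m + 1.57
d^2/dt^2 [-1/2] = 0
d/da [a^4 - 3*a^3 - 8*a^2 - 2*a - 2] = 4*a^3 - 9*a^2 - 16*a - 2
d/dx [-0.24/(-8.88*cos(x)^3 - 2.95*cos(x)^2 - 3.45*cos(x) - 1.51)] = (6.3936*cos(x)^2 + 1.416*cos(x) + 0.828)*sin(x)/(8.88*cos(x)^3 + 2.95*cos(x)^2 + 3.45*cos(x) + 1.51)^2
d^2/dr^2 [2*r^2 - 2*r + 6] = 4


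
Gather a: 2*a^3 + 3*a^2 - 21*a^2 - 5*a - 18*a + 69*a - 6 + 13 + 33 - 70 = 2*a^3 - 18*a^2 + 46*a - 30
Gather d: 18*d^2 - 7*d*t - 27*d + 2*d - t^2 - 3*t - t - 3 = 18*d^2 + d*(-7*t - 25) - t^2 - 4*t - 3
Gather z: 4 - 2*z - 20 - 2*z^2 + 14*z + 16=-2*z^2 + 12*z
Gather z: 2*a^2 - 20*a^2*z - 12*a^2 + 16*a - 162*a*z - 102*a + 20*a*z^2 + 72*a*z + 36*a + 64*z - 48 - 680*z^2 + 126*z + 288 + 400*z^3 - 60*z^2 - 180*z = -10*a^2 - 50*a + 400*z^3 + z^2*(20*a - 740) + z*(-20*a^2 - 90*a + 10) + 240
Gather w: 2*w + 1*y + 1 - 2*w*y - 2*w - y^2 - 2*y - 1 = -2*w*y - y^2 - y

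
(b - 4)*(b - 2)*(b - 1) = b^3 - 7*b^2 + 14*b - 8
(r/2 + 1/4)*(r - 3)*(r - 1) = r^3/2 - 7*r^2/4 + r/2 + 3/4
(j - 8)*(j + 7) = j^2 - j - 56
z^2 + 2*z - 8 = (z - 2)*(z + 4)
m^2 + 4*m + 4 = (m + 2)^2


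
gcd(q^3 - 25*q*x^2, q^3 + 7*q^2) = q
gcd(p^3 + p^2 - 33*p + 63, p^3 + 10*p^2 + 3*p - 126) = p^2 + 4*p - 21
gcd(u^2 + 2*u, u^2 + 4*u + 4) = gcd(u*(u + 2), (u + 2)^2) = u + 2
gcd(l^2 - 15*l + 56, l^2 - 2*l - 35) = l - 7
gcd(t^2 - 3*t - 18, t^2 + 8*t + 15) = t + 3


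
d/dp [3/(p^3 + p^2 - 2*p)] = 3*(-3*p^2 - 2*p + 2)/(p^2*(p^2 + p - 2)^2)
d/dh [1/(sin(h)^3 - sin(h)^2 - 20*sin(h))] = (-3*sin(h)^2 + 2*sin(h) + 20)*cos(h)/((sin(h) + cos(h)^2 + 19)^2*sin(h)^2)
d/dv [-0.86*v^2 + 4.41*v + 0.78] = 4.41 - 1.72*v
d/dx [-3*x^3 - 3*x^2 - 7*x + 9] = -9*x^2 - 6*x - 7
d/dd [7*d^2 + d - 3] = 14*d + 1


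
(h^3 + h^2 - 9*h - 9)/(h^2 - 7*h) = (h^3 + h^2 - 9*h - 9)/(h*(h - 7))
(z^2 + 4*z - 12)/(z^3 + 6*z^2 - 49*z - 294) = (z - 2)/(z^2 - 49)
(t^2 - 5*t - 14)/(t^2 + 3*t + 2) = (t - 7)/(t + 1)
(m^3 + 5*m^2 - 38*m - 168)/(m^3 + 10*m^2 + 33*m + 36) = (m^2 + m - 42)/(m^2 + 6*m + 9)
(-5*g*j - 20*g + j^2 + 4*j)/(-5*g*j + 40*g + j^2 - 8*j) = (j + 4)/(j - 8)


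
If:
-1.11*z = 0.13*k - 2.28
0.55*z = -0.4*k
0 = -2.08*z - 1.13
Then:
No Solution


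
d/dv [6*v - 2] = 6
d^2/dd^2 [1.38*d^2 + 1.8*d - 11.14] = 2.76000000000000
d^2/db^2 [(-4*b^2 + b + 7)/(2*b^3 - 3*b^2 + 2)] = 2*(-16*b^6 + 12*b^5 + 150*b^4 - 215*b^3 + 93*b^2 - 66*b + 26)/(8*b^9 - 36*b^8 + 54*b^7 - 3*b^6 - 72*b^5 + 54*b^4 + 24*b^3 - 36*b^2 + 8)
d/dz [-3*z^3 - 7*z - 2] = -9*z^2 - 7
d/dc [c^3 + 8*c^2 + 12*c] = 3*c^2 + 16*c + 12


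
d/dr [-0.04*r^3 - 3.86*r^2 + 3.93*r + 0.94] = -0.12*r^2 - 7.72*r + 3.93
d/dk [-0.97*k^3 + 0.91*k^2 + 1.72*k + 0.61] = -2.91*k^2 + 1.82*k + 1.72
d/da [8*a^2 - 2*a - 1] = 16*a - 2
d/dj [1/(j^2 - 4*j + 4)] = 2*(2 - j)/(j^2 - 4*j + 4)^2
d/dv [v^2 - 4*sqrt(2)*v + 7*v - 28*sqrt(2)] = 2*v - 4*sqrt(2) + 7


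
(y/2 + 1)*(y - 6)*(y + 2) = y^3/2 - y^2 - 10*y - 12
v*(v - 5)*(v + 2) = v^3 - 3*v^2 - 10*v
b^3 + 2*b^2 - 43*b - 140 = (b - 7)*(b + 4)*(b + 5)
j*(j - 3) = j^2 - 3*j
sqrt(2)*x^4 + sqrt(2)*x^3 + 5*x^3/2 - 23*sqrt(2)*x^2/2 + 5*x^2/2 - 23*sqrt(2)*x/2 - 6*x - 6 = (x + 1)*(x - 2*sqrt(2))*(x + 3*sqrt(2))*(sqrt(2)*x + 1/2)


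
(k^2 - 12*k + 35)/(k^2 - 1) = (k^2 - 12*k + 35)/(k^2 - 1)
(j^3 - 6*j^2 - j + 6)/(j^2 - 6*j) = j - 1/j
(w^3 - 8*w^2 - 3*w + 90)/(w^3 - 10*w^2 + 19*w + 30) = (w + 3)/(w + 1)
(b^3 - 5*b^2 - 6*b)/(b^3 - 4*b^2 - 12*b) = (b + 1)/(b + 2)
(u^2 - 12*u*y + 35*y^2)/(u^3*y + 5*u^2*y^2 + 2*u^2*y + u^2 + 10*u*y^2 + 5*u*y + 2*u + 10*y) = (u^2 - 12*u*y + 35*y^2)/(u^3*y + 5*u^2*y^2 + 2*u^2*y + u^2 + 10*u*y^2 + 5*u*y + 2*u + 10*y)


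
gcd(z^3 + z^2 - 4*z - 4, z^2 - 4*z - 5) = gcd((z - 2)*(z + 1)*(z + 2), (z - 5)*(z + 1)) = z + 1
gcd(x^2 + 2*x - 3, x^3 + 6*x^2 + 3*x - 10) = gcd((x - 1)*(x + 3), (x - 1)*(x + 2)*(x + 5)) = x - 1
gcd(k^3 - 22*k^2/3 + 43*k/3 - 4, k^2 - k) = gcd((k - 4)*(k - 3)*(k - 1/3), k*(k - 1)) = 1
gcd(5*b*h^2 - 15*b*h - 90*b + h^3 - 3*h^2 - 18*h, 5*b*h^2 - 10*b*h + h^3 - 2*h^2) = 5*b + h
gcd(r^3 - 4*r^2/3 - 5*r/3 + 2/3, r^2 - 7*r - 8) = r + 1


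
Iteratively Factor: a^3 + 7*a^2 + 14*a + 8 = (a + 2)*(a^2 + 5*a + 4) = (a + 1)*(a + 2)*(a + 4)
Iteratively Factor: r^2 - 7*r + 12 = (r - 3)*(r - 4)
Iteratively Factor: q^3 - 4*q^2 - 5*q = (q)*(q^2 - 4*q - 5) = q*(q - 5)*(q + 1)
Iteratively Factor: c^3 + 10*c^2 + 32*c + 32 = (c + 2)*(c^2 + 8*c + 16) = (c + 2)*(c + 4)*(c + 4)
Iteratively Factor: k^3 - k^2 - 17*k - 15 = (k + 1)*(k^2 - 2*k - 15) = (k - 5)*(k + 1)*(k + 3)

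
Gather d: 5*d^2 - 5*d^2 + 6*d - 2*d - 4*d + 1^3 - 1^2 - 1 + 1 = 0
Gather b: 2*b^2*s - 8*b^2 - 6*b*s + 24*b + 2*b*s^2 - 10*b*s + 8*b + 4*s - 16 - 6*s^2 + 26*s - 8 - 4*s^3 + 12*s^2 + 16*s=b^2*(2*s - 8) + b*(2*s^2 - 16*s + 32) - 4*s^3 + 6*s^2 + 46*s - 24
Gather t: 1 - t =1 - t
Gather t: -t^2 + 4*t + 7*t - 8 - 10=-t^2 + 11*t - 18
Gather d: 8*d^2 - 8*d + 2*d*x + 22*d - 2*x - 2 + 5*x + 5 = 8*d^2 + d*(2*x + 14) + 3*x + 3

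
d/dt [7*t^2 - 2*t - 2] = 14*t - 2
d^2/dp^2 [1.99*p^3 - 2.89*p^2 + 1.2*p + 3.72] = 11.94*p - 5.78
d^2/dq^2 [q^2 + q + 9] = 2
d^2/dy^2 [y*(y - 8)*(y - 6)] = 6*y - 28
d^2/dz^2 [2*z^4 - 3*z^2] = 24*z^2 - 6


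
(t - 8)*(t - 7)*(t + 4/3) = t^3 - 41*t^2/3 + 36*t + 224/3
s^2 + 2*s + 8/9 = (s + 2/3)*(s + 4/3)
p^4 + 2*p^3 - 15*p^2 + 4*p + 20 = (p - 2)^2*(p + 1)*(p + 5)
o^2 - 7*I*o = o*(o - 7*I)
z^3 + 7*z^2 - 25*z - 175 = (z - 5)*(z + 5)*(z + 7)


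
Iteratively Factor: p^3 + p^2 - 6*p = (p + 3)*(p^2 - 2*p) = (p - 2)*(p + 3)*(p)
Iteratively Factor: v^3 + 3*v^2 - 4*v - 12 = (v + 2)*(v^2 + v - 6) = (v - 2)*(v + 2)*(v + 3)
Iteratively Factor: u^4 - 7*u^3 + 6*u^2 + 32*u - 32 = (u + 2)*(u^3 - 9*u^2 + 24*u - 16) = (u - 4)*(u + 2)*(u^2 - 5*u + 4) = (u - 4)^2*(u + 2)*(u - 1)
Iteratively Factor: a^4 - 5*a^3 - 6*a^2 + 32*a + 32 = (a + 1)*(a^3 - 6*a^2 + 32) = (a + 1)*(a + 2)*(a^2 - 8*a + 16) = (a - 4)*(a + 1)*(a + 2)*(a - 4)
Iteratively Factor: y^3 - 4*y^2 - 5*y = (y - 5)*(y^2 + y) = y*(y - 5)*(y + 1)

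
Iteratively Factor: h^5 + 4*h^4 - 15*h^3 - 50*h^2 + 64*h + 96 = (h - 3)*(h^4 + 7*h^3 + 6*h^2 - 32*h - 32) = (h - 3)*(h + 4)*(h^3 + 3*h^2 - 6*h - 8) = (h - 3)*(h + 1)*(h + 4)*(h^2 + 2*h - 8) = (h - 3)*(h - 2)*(h + 1)*(h + 4)*(h + 4)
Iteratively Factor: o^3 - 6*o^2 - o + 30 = (o + 2)*(o^2 - 8*o + 15) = (o - 5)*(o + 2)*(o - 3)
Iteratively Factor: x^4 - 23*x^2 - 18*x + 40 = (x + 4)*(x^3 - 4*x^2 - 7*x + 10) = (x + 2)*(x + 4)*(x^2 - 6*x + 5) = (x - 1)*(x + 2)*(x + 4)*(x - 5)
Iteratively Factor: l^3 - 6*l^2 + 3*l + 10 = (l - 2)*(l^2 - 4*l - 5) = (l - 5)*(l - 2)*(l + 1)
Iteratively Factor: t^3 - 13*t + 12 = (t + 4)*(t^2 - 4*t + 3) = (t - 1)*(t + 4)*(t - 3)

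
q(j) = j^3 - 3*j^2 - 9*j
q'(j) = 3*j^2 - 6*j - 9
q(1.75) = -19.58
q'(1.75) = -10.31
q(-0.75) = 4.64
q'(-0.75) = -2.81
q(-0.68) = 4.42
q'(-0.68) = -3.53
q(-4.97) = -152.14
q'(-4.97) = 94.92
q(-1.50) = 3.38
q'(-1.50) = 6.75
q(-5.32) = -187.60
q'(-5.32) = 107.83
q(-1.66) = 2.10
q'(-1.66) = 9.23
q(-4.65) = -123.56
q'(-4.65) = 83.77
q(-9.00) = -891.00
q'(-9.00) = 288.00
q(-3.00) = -27.00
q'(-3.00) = 36.00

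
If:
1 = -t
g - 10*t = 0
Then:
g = -10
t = -1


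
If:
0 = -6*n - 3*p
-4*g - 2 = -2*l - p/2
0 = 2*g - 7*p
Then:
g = 7*p/2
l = 27*p/4 + 1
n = -p/2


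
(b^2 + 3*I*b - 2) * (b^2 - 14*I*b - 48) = b^4 - 11*I*b^3 - 8*b^2 - 116*I*b + 96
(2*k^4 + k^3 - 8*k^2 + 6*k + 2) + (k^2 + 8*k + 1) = 2*k^4 + k^3 - 7*k^2 + 14*k + 3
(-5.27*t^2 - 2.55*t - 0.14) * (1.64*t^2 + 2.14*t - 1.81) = -8.6428*t^4 - 15.4598*t^3 + 3.8521*t^2 + 4.3159*t + 0.2534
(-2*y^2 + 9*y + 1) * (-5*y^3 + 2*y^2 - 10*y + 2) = 10*y^5 - 49*y^4 + 33*y^3 - 92*y^2 + 8*y + 2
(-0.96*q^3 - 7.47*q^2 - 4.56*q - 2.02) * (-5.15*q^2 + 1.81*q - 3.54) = 4.944*q^5 + 36.7329*q^4 + 13.3617*q^3 + 28.5932*q^2 + 12.4862*q + 7.1508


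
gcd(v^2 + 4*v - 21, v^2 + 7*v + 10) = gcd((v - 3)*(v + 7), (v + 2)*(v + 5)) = 1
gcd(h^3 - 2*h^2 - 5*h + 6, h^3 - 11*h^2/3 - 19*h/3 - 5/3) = 1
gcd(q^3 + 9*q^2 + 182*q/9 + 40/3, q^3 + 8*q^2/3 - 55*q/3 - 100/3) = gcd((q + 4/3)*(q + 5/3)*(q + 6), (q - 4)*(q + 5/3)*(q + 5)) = q + 5/3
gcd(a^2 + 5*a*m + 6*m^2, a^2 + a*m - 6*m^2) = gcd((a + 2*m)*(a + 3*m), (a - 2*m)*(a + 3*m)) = a + 3*m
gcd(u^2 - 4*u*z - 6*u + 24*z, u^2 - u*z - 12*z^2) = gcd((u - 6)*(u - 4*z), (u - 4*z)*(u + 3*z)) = -u + 4*z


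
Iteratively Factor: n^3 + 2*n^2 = (n)*(n^2 + 2*n) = n*(n + 2)*(n)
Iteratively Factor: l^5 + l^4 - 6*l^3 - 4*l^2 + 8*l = (l - 1)*(l^4 + 2*l^3 - 4*l^2 - 8*l) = (l - 1)*(l + 2)*(l^3 - 4*l) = (l - 1)*(l + 2)^2*(l^2 - 2*l) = (l - 2)*(l - 1)*(l + 2)^2*(l)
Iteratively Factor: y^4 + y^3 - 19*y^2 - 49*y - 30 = (y + 1)*(y^3 - 19*y - 30) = (y + 1)*(y + 3)*(y^2 - 3*y - 10) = (y - 5)*(y + 1)*(y + 3)*(y + 2)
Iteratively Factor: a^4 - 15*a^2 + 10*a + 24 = (a - 3)*(a^3 + 3*a^2 - 6*a - 8) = (a - 3)*(a + 4)*(a^2 - a - 2) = (a - 3)*(a + 1)*(a + 4)*(a - 2)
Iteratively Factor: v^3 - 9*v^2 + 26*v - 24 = (v - 3)*(v^2 - 6*v + 8) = (v - 3)*(v - 2)*(v - 4)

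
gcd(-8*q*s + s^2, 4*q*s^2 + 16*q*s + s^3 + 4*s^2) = s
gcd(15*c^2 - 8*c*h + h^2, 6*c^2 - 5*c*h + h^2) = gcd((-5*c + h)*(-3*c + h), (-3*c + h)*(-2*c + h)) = 3*c - h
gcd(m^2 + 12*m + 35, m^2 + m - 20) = m + 5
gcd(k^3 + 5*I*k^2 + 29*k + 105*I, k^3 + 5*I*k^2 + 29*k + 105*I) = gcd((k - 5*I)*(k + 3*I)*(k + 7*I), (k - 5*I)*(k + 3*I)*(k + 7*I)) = k^3 + 5*I*k^2 + 29*k + 105*I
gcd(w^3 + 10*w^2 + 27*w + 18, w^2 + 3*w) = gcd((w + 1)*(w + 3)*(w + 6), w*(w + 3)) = w + 3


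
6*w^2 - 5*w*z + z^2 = (-3*w + z)*(-2*w + z)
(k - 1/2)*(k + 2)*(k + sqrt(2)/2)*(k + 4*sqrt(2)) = k^4 + 3*k^3/2 + 9*sqrt(2)*k^3/2 + 3*k^2 + 27*sqrt(2)*k^2/4 - 9*sqrt(2)*k/2 + 6*k - 4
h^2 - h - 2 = (h - 2)*(h + 1)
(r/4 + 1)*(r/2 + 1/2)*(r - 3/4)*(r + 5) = r^4/8 + 37*r^3/32 + 43*r^2/16 - 7*r/32 - 15/8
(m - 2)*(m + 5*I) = m^2 - 2*m + 5*I*m - 10*I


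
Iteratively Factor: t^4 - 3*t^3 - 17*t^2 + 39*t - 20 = (t - 1)*(t^3 - 2*t^2 - 19*t + 20) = (t - 5)*(t - 1)*(t^2 + 3*t - 4) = (t - 5)*(t - 1)*(t + 4)*(t - 1)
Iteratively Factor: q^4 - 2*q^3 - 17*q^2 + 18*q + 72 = (q + 3)*(q^3 - 5*q^2 - 2*q + 24) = (q - 4)*(q + 3)*(q^2 - q - 6) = (q - 4)*(q + 2)*(q + 3)*(q - 3)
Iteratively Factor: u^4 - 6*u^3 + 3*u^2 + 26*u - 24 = (u - 1)*(u^3 - 5*u^2 - 2*u + 24) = (u - 3)*(u - 1)*(u^2 - 2*u - 8) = (u - 3)*(u - 1)*(u + 2)*(u - 4)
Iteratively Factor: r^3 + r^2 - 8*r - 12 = (r + 2)*(r^2 - r - 6) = (r - 3)*(r + 2)*(r + 2)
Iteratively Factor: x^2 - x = (x - 1)*(x)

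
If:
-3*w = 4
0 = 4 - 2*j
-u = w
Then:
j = 2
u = 4/3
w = -4/3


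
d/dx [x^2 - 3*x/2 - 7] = 2*x - 3/2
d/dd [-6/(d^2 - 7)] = 12*d/(d^2 - 7)^2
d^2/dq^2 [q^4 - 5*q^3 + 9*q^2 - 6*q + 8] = 12*q^2 - 30*q + 18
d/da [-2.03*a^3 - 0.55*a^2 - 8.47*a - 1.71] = -6.09*a^2 - 1.1*a - 8.47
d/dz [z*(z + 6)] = 2*z + 6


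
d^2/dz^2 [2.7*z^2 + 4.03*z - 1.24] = 5.40000000000000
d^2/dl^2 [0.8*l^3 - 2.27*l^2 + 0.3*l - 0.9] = 4.8*l - 4.54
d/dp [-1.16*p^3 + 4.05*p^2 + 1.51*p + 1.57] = -3.48*p^2 + 8.1*p + 1.51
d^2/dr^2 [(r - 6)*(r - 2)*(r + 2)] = 6*r - 12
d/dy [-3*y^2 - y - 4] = -6*y - 1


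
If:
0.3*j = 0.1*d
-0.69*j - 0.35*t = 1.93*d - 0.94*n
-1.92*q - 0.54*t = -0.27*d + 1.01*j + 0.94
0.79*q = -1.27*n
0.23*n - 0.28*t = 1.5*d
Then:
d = 0.24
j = 0.08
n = 0.10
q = -0.17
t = -1.18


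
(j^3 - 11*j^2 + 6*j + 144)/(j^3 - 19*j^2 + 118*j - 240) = (j + 3)/(j - 5)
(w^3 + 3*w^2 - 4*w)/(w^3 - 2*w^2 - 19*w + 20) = w/(w - 5)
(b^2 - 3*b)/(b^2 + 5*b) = (b - 3)/(b + 5)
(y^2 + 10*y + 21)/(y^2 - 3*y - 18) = (y + 7)/(y - 6)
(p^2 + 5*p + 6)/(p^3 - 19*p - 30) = 1/(p - 5)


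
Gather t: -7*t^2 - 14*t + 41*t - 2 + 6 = -7*t^2 + 27*t + 4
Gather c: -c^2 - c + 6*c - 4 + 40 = -c^2 + 5*c + 36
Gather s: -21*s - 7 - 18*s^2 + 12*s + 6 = -18*s^2 - 9*s - 1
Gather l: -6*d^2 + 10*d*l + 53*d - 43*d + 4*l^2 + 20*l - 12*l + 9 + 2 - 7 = -6*d^2 + 10*d + 4*l^2 + l*(10*d + 8) + 4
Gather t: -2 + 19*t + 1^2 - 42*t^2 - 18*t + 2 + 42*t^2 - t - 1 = 0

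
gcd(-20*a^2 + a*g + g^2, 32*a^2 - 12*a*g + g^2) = 4*a - g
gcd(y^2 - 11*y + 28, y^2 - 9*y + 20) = y - 4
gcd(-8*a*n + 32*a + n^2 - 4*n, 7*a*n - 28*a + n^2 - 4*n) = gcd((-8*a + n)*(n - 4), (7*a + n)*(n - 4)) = n - 4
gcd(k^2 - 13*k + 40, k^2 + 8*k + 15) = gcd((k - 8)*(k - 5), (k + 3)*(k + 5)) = 1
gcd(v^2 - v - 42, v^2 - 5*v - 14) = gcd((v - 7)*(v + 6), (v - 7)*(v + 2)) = v - 7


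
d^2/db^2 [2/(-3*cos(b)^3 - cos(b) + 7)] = 16*(81*(1 - cos(2*b))^3 - 282*(1 - cos(2*b))^2 - 182*cos(b) - 88*cos(2*b) - 378*cos(3*b) + 408)/(-13*cos(b) - 3*cos(3*b) + 28)^3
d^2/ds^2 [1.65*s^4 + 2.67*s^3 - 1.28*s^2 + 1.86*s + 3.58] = 19.8*s^2 + 16.02*s - 2.56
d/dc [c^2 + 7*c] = 2*c + 7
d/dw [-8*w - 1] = -8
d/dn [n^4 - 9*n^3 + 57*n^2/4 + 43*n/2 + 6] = 4*n^3 - 27*n^2 + 57*n/2 + 43/2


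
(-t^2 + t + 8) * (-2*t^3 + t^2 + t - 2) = 2*t^5 - 3*t^4 - 16*t^3 + 11*t^2 + 6*t - 16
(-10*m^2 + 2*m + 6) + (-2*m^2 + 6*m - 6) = -12*m^2 + 8*m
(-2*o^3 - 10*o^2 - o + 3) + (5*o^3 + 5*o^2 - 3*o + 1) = 3*o^3 - 5*o^2 - 4*o + 4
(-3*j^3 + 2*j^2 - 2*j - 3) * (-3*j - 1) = 9*j^4 - 3*j^3 + 4*j^2 + 11*j + 3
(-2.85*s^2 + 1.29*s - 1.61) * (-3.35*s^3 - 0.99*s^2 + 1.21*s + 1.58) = 9.5475*s^5 - 1.5*s^4 + 0.6679*s^3 - 1.3482*s^2 + 0.0901000000000001*s - 2.5438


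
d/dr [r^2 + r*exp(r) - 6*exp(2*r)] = r*exp(r) + 2*r - 12*exp(2*r) + exp(r)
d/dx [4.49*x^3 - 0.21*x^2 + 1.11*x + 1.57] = 13.47*x^2 - 0.42*x + 1.11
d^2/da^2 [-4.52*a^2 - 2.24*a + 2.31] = -9.04000000000000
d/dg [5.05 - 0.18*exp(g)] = -0.18*exp(g)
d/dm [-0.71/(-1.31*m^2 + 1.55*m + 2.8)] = (1.1005 - 1.8602*m)/(-1.31*m^2 + 1.55*m + 2.8)^2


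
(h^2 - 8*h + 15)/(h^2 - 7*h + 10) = (h - 3)/(h - 2)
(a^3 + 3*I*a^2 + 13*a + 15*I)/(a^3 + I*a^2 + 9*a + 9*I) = (a + 5*I)/(a + 3*I)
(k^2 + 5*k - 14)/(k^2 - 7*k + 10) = (k + 7)/(k - 5)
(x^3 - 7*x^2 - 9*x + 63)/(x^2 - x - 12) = (x^2 - 10*x + 21)/(x - 4)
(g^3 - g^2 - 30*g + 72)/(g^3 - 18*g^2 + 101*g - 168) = (g^2 + 2*g - 24)/(g^2 - 15*g + 56)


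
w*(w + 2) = w^2 + 2*w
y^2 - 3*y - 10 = (y - 5)*(y + 2)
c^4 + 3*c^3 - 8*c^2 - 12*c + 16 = (c - 2)*(c - 1)*(c + 2)*(c + 4)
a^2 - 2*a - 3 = (a - 3)*(a + 1)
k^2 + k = k*(k + 1)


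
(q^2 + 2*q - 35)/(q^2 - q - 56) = (q - 5)/(q - 8)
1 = 1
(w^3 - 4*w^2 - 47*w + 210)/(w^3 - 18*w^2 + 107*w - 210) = (w + 7)/(w - 7)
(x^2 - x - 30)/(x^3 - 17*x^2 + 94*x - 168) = (x + 5)/(x^2 - 11*x + 28)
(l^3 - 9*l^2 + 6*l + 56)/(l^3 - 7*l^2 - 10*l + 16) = (l^2 - 11*l + 28)/(l^2 - 9*l + 8)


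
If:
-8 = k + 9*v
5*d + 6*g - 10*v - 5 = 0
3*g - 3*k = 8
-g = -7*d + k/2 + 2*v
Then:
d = -1031/3033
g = 110/1011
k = -862/337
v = -1834/3033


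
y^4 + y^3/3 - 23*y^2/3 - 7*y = y*(y - 3)*(y + 1)*(y + 7/3)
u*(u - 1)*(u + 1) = u^3 - u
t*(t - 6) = t^2 - 6*t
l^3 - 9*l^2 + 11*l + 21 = (l - 7)*(l - 3)*(l + 1)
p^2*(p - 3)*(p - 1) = p^4 - 4*p^3 + 3*p^2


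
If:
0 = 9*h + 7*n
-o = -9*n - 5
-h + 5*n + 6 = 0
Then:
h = 21/26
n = -27/26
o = -113/26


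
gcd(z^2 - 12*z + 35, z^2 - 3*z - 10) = z - 5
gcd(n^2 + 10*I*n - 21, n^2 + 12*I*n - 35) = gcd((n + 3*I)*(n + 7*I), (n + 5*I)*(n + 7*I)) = n + 7*I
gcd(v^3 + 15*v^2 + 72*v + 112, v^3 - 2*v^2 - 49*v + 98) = v + 7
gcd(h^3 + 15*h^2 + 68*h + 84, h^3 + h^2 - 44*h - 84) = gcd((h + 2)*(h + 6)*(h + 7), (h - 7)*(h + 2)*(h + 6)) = h^2 + 8*h + 12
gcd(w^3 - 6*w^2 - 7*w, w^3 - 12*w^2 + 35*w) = w^2 - 7*w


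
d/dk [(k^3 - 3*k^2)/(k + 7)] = k*(k*(3 - k) + 3*(k - 2)*(k + 7))/(k + 7)^2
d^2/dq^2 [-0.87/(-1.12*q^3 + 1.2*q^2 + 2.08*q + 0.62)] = ((2.088 - 5.8464*q)*(-1.12*q^3 + 1.2*q^2 + 2.08*q + 0.62) - 0.87*(-6.72*q^2 + 4.8*q + 4.16)*(-3.36*q^2 + 2.4*q + 2.08))/(-1.12*q^3 + 1.2*q^2 + 2.08*q + 0.62)^3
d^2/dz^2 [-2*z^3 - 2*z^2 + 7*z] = -12*z - 4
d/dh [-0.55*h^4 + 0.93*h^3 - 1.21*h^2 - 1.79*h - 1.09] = -2.2*h^3 + 2.79*h^2 - 2.42*h - 1.79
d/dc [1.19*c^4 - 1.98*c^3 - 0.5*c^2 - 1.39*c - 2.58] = 4.76*c^3 - 5.94*c^2 - 1.0*c - 1.39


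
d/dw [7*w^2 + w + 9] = 14*w + 1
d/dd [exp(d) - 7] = exp(d)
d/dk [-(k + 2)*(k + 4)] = -2*k - 6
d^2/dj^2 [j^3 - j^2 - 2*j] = 6*j - 2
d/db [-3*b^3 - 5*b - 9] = -9*b^2 - 5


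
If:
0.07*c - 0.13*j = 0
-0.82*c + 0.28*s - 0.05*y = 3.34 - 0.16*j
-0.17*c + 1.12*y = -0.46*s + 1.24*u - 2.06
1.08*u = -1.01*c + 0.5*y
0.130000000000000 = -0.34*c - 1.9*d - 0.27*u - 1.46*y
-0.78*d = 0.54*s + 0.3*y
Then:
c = -4.16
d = -1.99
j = -2.24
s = 1.47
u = 5.07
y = 2.54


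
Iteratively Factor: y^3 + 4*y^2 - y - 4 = (y + 4)*(y^2 - 1) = (y - 1)*(y + 4)*(y + 1)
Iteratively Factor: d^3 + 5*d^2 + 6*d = (d + 2)*(d^2 + 3*d) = d*(d + 2)*(d + 3)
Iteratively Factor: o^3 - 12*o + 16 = (o + 4)*(o^2 - 4*o + 4) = (o - 2)*(o + 4)*(o - 2)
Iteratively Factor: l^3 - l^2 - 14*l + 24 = (l + 4)*(l^2 - 5*l + 6) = (l - 2)*(l + 4)*(l - 3)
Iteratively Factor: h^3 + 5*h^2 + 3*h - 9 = (h - 1)*(h^2 + 6*h + 9) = (h - 1)*(h + 3)*(h + 3)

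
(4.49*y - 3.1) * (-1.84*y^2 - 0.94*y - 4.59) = -8.2616*y^3 + 1.4834*y^2 - 17.6951*y + 14.229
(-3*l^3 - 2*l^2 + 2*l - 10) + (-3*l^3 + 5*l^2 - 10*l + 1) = -6*l^3 + 3*l^2 - 8*l - 9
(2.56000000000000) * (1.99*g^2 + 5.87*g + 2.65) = 5.0944*g^2 + 15.0272*g + 6.784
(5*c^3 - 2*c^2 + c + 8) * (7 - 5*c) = -25*c^4 + 45*c^3 - 19*c^2 - 33*c + 56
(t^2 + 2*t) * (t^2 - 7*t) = t^4 - 5*t^3 - 14*t^2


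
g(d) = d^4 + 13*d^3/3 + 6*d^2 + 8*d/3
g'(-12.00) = -5181.33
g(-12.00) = 14080.00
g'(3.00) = 263.67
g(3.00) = 260.00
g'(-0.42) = -0.38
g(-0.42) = -0.35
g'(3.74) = 438.64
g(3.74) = 516.24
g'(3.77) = 447.00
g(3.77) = 529.53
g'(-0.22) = 0.61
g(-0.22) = -0.34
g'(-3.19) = -33.17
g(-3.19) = 15.44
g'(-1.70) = 0.18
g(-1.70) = -0.13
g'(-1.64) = 0.31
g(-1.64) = -0.12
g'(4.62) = 730.03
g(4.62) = 1023.28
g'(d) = 4*d^3 + 13*d^2 + 12*d + 8/3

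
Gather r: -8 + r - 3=r - 11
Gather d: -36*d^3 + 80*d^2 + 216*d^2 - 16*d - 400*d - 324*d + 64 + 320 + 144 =-36*d^3 + 296*d^2 - 740*d + 528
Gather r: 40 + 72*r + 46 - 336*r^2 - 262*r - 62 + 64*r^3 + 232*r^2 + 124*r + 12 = 64*r^3 - 104*r^2 - 66*r + 36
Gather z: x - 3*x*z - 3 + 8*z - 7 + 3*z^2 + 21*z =x + 3*z^2 + z*(29 - 3*x) - 10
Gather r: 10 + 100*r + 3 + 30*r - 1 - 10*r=120*r + 12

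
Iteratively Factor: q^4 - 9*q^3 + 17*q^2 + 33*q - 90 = (q - 5)*(q^3 - 4*q^2 - 3*q + 18) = (q - 5)*(q - 3)*(q^2 - q - 6) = (q - 5)*(q - 3)*(q + 2)*(q - 3)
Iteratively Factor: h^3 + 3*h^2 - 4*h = (h - 1)*(h^2 + 4*h) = (h - 1)*(h + 4)*(h)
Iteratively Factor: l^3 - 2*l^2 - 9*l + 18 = (l + 3)*(l^2 - 5*l + 6) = (l - 2)*(l + 3)*(l - 3)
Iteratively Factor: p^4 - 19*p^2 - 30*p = (p + 2)*(p^3 - 2*p^2 - 15*p) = (p - 5)*(p + 2)*(p^2 + 3*p) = (p - 5)*(p + 2)*(p + 3)*(p)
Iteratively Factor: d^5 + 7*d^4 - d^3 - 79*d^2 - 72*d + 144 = (d - 1)*(d^4 + 8*d^3 + 7*d^2 - 72*d - 144) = (d - 1)*(d + 4)*(d^3 + 4*d^2 - 9*d - 36) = (d - 1)*(d + 3)*(d + 4)*(d^2 + d - 12) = (d - 1)*(d + 3)*(d + 4)^2*(d - 3)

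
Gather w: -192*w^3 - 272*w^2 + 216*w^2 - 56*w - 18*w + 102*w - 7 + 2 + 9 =-192*w^3 - 56*w^2 + 28*w + 4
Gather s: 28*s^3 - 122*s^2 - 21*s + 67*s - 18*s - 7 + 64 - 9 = 28*s^3 - 122*s^2 + 28*s + 48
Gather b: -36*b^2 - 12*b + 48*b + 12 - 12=-36*b^2 + 36*b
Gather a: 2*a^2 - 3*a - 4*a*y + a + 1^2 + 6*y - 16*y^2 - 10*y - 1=2*a^2 + a*(-4*y - 2) - 16*y^2 - 4*y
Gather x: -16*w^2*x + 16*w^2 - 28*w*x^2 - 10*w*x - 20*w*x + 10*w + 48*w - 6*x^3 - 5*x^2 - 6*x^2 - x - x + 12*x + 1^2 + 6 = 16*w^2 + 58*w - 6*x^3 + x^2*(-28*w - 11) + x*(-16*w^2 - 30*w + 10) + 7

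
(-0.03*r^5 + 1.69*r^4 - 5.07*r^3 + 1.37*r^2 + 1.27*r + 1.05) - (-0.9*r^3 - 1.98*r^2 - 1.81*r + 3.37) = -0.03*r^5 + 1.69*r^4 - 4.17*r^3 + 3.35*r^2 + 3.08*r - 2.32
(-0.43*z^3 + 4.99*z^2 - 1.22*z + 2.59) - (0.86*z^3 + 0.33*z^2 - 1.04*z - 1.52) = -1.29*z^3 + 4.66*z^2 - 0.18*z + 4.11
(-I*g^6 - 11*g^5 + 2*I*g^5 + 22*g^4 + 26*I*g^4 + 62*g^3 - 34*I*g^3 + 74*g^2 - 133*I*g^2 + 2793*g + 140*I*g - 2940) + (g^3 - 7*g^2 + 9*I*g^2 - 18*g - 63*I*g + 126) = -I*g^6 - 11*g^5 + 2*I*g^5 + 22*g^4 + 26*I*g^4 + 63*g^3 - 34*I*g^3 + 67*g^2 - 124*I*g^2 + 2775*g + 77*I*g - 2814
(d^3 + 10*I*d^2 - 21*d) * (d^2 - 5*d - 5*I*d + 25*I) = d^5 - 5*d^4 + 5*I*d^4 + 29*d^3 - 25*I*d^3 - 145*d^2 + 105*I*d^2 - 525*I*d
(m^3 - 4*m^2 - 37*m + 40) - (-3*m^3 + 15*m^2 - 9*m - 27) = 4*m^3 - 19*m^2 - 28*m + 67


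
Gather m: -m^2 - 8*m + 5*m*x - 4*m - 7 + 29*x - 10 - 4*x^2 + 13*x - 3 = -m^2 + m*(5*x - 12) - 4*x^2 + 42*x - 20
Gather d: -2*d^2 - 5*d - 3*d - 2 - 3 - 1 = -2*d^2 - 8*d - 6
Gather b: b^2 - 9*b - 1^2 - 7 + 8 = b^2 - 9*b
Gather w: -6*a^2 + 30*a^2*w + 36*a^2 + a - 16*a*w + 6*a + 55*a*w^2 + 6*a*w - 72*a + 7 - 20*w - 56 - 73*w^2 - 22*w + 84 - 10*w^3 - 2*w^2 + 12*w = 30*a^2 - 65*a - 10*w^3 + w^2*(55*a - 75) + w*(30*a^2 - 10*a - 30) + 35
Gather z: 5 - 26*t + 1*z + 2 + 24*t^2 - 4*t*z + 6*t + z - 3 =24*t^2 - 20*t + z*(2 - 4*t) + 4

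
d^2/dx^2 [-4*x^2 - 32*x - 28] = -8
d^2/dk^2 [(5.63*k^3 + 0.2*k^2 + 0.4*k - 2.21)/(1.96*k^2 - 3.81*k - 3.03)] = (-2.8421709430404e-14*k^5 + 1.13686837721616e-13*k^4 + 236.382494*k^3 + 346.153398*k^2 + 423.404298*k - 95.973738)/(7.529536*k^6 - 43.909488*k^5 + 50.434524*k^4 + 80.454627*k^3 - 77.967657*k^2 - 104.937687*k - 27.818127)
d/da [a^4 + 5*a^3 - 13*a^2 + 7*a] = 4*a^3 + 15*a^2 - 26*a + 7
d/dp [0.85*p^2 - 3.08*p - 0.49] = 1.7*p - 3.08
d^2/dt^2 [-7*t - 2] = 0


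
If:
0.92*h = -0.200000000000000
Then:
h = -0.22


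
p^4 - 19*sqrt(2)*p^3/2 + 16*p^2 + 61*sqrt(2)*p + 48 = (p - 8*sqrt(2))*(p - 3*sqrt(2))*(p + sqrt(2)/2)*(p + sqrt(2))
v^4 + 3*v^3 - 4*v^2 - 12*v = v*(v - 2)*(v + 2)*(v + 3)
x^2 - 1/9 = (x - 1/3)*(x + 1/3)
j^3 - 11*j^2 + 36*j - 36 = (j - 6)*(j - 3)*(j - 2)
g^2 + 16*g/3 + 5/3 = (g + 1/3)*(g + 5)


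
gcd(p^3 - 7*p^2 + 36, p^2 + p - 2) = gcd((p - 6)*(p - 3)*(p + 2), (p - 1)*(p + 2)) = p + 2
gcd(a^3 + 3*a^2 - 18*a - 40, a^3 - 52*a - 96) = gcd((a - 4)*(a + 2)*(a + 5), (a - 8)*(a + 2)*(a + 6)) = a + 2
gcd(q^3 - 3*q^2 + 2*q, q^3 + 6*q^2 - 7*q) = q^2 - q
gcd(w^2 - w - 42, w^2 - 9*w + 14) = w - 7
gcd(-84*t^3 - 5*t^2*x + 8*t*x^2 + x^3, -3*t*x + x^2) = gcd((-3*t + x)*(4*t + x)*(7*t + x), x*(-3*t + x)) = -3*t + x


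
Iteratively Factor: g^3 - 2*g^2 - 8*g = (g - 4)*(g^2 + 2*g) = g*(g - 4)*(g + 2)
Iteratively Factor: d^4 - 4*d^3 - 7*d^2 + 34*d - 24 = (d - 4)*(d^3 - 7*d + 6) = (d - 4)*(d - 1)*(d^2 + d - 6) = (d - 4)*(d - 1)*(d + 3)*(d - 2)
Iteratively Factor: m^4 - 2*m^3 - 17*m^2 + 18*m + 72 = (m - 4)*(m^3 + 2*m^2 - 9*m - 18) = (m - 4)*(m - 3)*(m^2 + 5*m + 6) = (m - 4)*(m - 3)*(m + 2)*(m + 3)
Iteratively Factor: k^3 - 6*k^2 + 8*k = (k)*(k^2 - 6*k + 8) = k*(k - 2)*(k - 4)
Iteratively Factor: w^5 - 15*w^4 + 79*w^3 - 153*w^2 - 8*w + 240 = (w - 3)*(w^4 - 12*w^3 + 43*w^2 - 24*w - 80) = (w - 3)*(w + 1)*(w^3 - 13*w^2 + 56*w - 80) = (w - 4)*(w - 3)*(w + 1)*(w^2 - 9*w + 20) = (w - 5)*(w - 4)*(w - 3)*(w + 1)*(w - 4)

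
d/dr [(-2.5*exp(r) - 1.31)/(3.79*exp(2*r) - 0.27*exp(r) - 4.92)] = (9.475*exp(2*r) + 9.9298*exp(r) + 11.9463)*exp(r)/(14.3641*exp(4*r) - 2.0466*exp(3*r) - 37.2207*exp(2*r) + 2.6568*exp(r) + 24.2064)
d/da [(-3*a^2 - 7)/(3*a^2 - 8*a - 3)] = 4*(6*a^2 + 15*a - 14)/(9*a^4 - 48*a^3 + 46*a^2 + 48*a + 9)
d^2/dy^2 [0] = 0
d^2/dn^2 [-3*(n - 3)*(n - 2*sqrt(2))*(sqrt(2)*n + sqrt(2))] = -18*sqrt(2)*n + 12*sqrt(2) + 24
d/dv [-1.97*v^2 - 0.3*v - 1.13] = -3.94*v - 0.3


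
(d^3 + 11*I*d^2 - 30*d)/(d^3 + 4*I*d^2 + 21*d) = (d^2 + 11*I*d - 30)/(d^2 + 4*I*d + 21)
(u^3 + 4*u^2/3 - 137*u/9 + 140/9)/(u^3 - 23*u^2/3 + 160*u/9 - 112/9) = (u + 5)/(u - 4)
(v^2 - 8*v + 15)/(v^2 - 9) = (v - 5)/(v + 3)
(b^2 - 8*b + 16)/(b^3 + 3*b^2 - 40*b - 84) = (b^2 - 8*b + 16)/(b^3 + 3*b^2 - 40*b - 84)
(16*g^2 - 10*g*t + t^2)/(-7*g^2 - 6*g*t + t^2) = (-16*g^2 + 10*g*t - t^2)/(7*g^2 + 6*g*t - t^2)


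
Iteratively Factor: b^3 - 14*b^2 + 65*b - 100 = (b - 4)*(b^2 - 10*b + 25) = (b - 5)*(b - 4)*(b - 5)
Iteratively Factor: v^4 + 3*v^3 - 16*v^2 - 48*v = (v + 4)*(v^3 - v^2 - 12*v) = v*(v + 4)*(v^2 - v - 12) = v*(v + 3)*(v + 4)*(v - 4)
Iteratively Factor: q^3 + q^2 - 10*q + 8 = (q - 1)*(q^2 + 2*q - 8) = (q - 1)*(q + 4)*(q - 2)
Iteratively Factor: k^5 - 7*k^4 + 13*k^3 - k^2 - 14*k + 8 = (k - 4)*(k^4 - 3*k^3 + k^2 + 3*k - 2) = (k - 4)*(k - 1)*(k^3 - 2*k^2 - k + 2) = (k - 4)*(k - 1)^2*(k^2 - k - 2) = (k - 4)*(k - 1)^2*(k + 1)*(k - 2)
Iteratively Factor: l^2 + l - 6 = (l + 3)*(l - 2)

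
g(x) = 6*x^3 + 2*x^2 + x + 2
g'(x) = 18*x^2 + 4*x + 1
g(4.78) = 707.77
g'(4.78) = 431.39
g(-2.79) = -115.53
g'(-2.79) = 129.95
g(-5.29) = -835.54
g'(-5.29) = 483.55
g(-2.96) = -139.04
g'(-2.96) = 146.87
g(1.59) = 32.76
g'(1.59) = 52.87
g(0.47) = 3.53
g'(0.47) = 6.86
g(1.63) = 34.93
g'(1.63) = 55.34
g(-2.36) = -68.09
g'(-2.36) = 91.81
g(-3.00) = -145.00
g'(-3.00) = 151.00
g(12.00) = 10670.00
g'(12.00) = 2641.00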